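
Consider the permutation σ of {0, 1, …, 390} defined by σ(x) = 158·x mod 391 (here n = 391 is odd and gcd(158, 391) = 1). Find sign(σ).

Start at x=65: 65 → 104 → 10 → 16 → 182 → 213 → 28 → … (one orbit).
5 cycles of lengths [176, 176, 22, 16, 1].
5 cycles on 391: each ℓ→(−1)^(ℓ−1), product (−1)^386 = +1.

+1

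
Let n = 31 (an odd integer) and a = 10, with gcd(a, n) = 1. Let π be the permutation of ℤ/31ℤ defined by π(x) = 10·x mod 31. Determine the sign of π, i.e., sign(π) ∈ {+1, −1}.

Trace 4: π^k(4) = [4, 9, 28, 1, 10, 7, 8] for k=0..6.
Decompose π into cycles: lengths [15, 15, 1] (3 cycles, including the fixed point 0).
n − c = 31 − 3 = 28; sign = (−1)^28 = +1.
Via Zolotarev, sign(π_{10}) = (10|31) = +1.

+1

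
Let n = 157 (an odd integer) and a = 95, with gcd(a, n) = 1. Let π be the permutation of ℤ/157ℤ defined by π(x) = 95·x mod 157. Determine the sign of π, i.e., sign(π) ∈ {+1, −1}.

-1

Orbit of 116 under x↦95x: [116, 30, 24, 82, 97, 109, 150]… (length divides ord_157(95)).
2 cycles of lengths [156, 1].
2 cycles on 157: each ℓ→(−1)^(ℓ−1), product (−1)^155 = -1.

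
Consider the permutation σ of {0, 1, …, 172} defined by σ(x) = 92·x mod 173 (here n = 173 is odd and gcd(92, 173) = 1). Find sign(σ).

Start at x=109: 109 → 167 → 140 → 78 → 83 → 24 → 132 → … (one orbit).
Cycle lengths of π_92 on ℤ/173ℤ: [86, 86, 1]; 3 cycles in total.
Σ(ℓ_i−1) = 173−3 = 170; sign = (−1)^170 = +1.

+1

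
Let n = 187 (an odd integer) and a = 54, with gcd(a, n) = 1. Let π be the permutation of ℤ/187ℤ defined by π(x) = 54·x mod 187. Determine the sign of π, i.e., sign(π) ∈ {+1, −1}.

+1

Trace 65: π^k(65) = [65, 144, 109, 89, 131, 155, 142] for k=0..6.
π_54 has 17 disjoint cycles with lengths [16, 16, 16, 16, 16, 16, 16, 16, 16, 16, 16, 2, 2, 2, 2, 2, 1] on {0,…,186}.
Σ(ℓ_i−1) = 187−17 = 170; sign = (−1)^170 = +1.
Check: (54/187) = +1 by Zolotarev.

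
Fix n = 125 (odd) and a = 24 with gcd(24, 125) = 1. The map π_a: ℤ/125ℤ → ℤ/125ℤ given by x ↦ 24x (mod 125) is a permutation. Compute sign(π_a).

+1

Start at x=124: 124 → 101 → 49 → 51 → 99 → 1 → 24 → … (one orbit).
Decompose π into cycles: lengths [10, 10, 10, 10, 10, 10, 10, 10, 10, 10, 2, 2, 2, 2, 2, 2, 2, 2, 2, 2, 2, 2, 1] (23 cycles, including the fixed point 0).
125 − 23 = 102 transpositions; sign(π) = (−1)^102 = +1.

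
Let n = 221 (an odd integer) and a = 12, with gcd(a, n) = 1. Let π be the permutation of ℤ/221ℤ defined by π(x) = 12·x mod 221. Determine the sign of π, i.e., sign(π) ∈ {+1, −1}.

Trace 183: π^k(183) = [183, 207, 53, 194, 118, 90, 196] for k=0..6.
20 cycles of lengths [16, 16, 16, 16, 16, 16, 16, 16, 16, 16, 16, 16, 16, 2, 2, 2, 2, 2, 2, 1].
221 − 20 = 201 transpositions; sign(π) = (−1)^201 = -1.
Via Zolotarev, sign(π_{12}) = (12|221) = -1.

-1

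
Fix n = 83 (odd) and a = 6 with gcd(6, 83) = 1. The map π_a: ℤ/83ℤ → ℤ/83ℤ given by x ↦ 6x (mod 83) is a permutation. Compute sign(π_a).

-1

Orbit of 68 under x↦6x: [68, 76, 41, 80, 65, 58, 16]… (length divides ord_83(6)).
π_6 has 2 disjoint cycles with lengths [82, 1] on {0,…,82}.
sign(π) = (−1)^{n − #cycles} = (−1)^{83−2} = (−1)^81 = -1.
(6|83)_J = -1 (Zolotarev's lemma cross-check).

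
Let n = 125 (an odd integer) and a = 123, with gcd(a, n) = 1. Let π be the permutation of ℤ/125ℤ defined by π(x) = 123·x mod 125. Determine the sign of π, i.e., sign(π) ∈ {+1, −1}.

Orbit of 79 under x↦123x: [79, 92, 66, 118, 14, 97, 56]… (length divides ord_125(123)).
Cycle lengths of π_123 on ℤ/125ℤ: [100, 20, 4, 1]; 4 cycles in total.
sign(π) = (−1)^{n − #cycles} = (−1)^{125−4} = (−1)^121 = -1.
The Jacobi symbol (123|125) = -1 (Zolotarev) agrees.

-1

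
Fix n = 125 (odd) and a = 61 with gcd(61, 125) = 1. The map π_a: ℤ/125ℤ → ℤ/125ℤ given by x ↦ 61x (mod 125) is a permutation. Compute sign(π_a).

+1

Start at x=81: 81 → 66 → 26 → 86 → 121 → 6 → 116 → … (one orbit).
13 cycles of lengths [25, 25, 25, 25, 5, 5, 5, 5, 1, 1, 1, 1, 1].
Σ(ℓ_i−1) = 125−13 = 112; sign = (−1)^112 = +1.
Check: (61/125) = +1 by Zolotarev.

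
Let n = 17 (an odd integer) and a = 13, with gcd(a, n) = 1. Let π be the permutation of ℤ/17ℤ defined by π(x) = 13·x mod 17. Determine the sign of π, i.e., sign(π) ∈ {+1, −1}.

+1

Trace 16: π^k(16) = [16, 4, 1, 13] for k=0..3.
Decompose π into cycles: lengths [4, 4, 4, 4, 1] (5 cycles, including the fixed point 0).
With 5 cycles on 17 points, sign = (−1)^{17−5} = +1.
Check: (13/17) = +1 by Zolotarev.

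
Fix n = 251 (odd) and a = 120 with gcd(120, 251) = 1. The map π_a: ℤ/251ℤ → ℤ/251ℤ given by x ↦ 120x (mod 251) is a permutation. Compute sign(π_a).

Start at x=144: 144 → 212 → 89 → 138 → 245 → 33 → 195 → … (one orbit).
Cycle type of π: 250 + 1; total 2 cycles.
Σ(ℓ_i−1) = 251−2 = 249; sign = (−1)^249 = -1.

-1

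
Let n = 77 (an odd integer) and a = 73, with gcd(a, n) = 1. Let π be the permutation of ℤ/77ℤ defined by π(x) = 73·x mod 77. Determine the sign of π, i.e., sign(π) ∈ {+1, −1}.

+1

Orbit of 67 under x↦73x: [67, 40, 71, 24, 58, 76, 4]… (length divides ord_77(73)).
5 cycles of lengths [30, 30, 10, 6, 1].
5 cycles on 77: each ℓ→(−1)^(ℓ−1), product (−1)^72 = +1.
(73|77)_J = +1 (Zolotarev's lemma cross-check).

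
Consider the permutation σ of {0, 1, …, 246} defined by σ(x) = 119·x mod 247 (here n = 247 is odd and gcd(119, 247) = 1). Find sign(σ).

Start at x=4: 4 → 229 → 81 → 6 → 220 → 245 → 9 → … (one orbit).
π_119 has 10 disjoint cycles with lengths [36, 36, 36, 36, 36, 36, 12, 9, 9, 1] on {0,…,246}.
Σ(ℓ_i−1) = 247−10 = 237; sign = (−1)^237 = -1.

-1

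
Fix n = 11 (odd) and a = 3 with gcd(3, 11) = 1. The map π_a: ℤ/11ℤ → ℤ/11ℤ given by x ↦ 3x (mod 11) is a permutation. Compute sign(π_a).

Orbit of 4 under x↦3x: [4, 1, 3, 9, 5]… (length divides ord_11(3)).
Cycle lengths of π_3 on ℤ/11ℤ: [5, 5, 1]; 3 cycles in total.
n − c = 11 − 3 = 8; sign = (−1)^8 = +1.

+1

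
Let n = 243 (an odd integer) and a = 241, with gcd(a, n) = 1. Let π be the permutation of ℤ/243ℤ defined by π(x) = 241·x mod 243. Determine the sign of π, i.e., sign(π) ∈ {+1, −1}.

+1

Orbit of 52 under x↦241x: [52, 139, 208, 70, 103, 37, 169]… (length divides ord_243(241)).
π_241 has 11 disjoint cycles with lengths [81, 81, 27, 27, 9, 9, 3, 3, 1, 1, 1] on {0,…,242}.
sign(π) = (−1)^{n − #cycles} = (−1)^{243−11} = (−1)^232 = +1.
Check: (241/243) = +1 by Zolotarev.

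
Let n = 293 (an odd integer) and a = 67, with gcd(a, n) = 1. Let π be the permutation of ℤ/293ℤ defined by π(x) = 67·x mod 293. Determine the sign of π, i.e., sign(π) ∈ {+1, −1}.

Start at x=152: 152 → 222 → 224 → 65 → 253 → 250 → 49 → … (one orbit).
Cycle type of π: 146×2 + 1; total 3 cycles.
Σ(ℓ_i−1) = 293−3 = 290; sign = (−1)^290 = +1.
The Jacobi symbol (67|293) = +1 (Zolotarev) agrees.

+1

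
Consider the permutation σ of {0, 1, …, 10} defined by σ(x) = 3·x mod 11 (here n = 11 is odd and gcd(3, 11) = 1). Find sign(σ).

Orbit of 9 under x↦3x: [9, 5, 4, 1, 3]… (length divides ord_11(3)).
The orbit structure of x ↦ 3x mod 11: 3 orbits of sizes [5, 5, 1].
With 3 cycles on 11 points, sign = (−1)^{11−3} = +1.
Check: (3/11) = +1 by Zolotarev.

+1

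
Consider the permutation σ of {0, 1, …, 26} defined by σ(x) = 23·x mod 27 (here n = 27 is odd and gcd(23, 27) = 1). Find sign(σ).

Trace 11: π^k(11) = [11, 10, 14, 25, 8, 22, 20] for k=0..6.
4 cycles of lengths [18, 6, 2, 1].
27 − 4 = 23 transpositions; sign(π) = (−1)^23 = -1.
Via Zolotarev, sign(π_{23}) = (23|27) = -1.

-1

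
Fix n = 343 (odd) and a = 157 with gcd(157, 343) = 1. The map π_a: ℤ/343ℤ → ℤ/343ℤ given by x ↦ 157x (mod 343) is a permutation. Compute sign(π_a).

Start at x=241: 241 → 107 → 335 → 116 → 33 → 36 → 164 → … (one orbit).
Decompose π into cycles: lengths [294, 42, 6, 1] (4 cycles, including the fixed point 0).
4 cycles on 343: each ℓ→(−1)^(ℓ−1), product (−1)^339 = -1.

-1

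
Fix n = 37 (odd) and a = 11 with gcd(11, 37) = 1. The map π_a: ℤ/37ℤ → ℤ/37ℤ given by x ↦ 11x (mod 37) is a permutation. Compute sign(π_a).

+1

Start at x=26: 26 → 27 → 1 → 11 → 10 → 36 → 26 (one orbit).
The orbit structure of x ↦ 11x mod 37: 7 orbits of sizes [6, 6, 6, 6, 6, 6, 1].
Σ(ℓ_i−1) = 37−7 = 30; sign = (−1)^30 = +1.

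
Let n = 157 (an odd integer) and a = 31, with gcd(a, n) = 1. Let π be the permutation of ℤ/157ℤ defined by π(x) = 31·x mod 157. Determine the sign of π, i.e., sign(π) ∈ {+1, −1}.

Orbit of 31 under x↦31x: [31, 19, 118, 47, 44, 108, 51]… (length divides ord_157(31)).
The orbit structure of x ↦ 31x mod 157: 3 orbits of sizes [78, 78, 1].
n − c = 157 − 3 = 154; sign = (−1)^154 = +1.

+1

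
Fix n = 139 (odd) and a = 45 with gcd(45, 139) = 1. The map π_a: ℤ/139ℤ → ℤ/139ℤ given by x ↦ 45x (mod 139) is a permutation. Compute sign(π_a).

+1

Trace 34: π^k(34) = [34, 1, 45, 79, 80, 125, 65] for k=0..6.
The orbit structure of x ↦ 45x mod 139: 7 orbits of sizes [23, 23, 23, 23, 23, 23, 1].
7 cycles on 139: each ℓ→(−1)^(ℓ−1), product (−1)^132 = +1.
The Jacobi symbol (45|139) = +1 (Zolotarev) agrees.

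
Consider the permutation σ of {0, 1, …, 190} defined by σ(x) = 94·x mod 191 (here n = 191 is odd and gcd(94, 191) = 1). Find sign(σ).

-1

Trace 187: π^k(187) = [187, 6, 182, 109, 123, 102, 38] for k=0..6.
The orbit structure of x ↦ 94x mod 191: 2 orbits of sizes [190, 1].
Σ(ℓ_i−1) = 191−2 = 189; sign = (−1)^189 = -1.
(94|191)_J = -1 (Zolotarev's lemma cross-check).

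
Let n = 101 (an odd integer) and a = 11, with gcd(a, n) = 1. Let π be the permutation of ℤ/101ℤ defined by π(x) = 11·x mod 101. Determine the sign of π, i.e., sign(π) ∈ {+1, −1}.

Trace 35: π^k(35) = [35, 82, 94, 24, 62, 76, 28] for k=0..6.
2 cycles of lengths [100, 1].
101 − 2 = 99 transpositions; sign(π) = (−1)^99 = -1.
The Jacobi symbol (11|101) = -1 (Zolotarev) agrees.

-1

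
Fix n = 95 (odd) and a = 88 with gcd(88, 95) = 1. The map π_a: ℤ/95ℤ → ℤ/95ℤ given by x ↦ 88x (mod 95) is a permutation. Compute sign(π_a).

+1

Orbit of 49 under x↦88x: [49, 37, 26, 8, 39, 12, 11]… (length divides ord_95(88)).
The orbit structure of x ↦ 88x mod 95: 11 orbits of sizes [12, 12, 12, 12, 12, 12, 6, 6, 6, 4, 1].
Σ(ℓ_i−1) = 95−11 = 84; sign = (−1)^84 = +1.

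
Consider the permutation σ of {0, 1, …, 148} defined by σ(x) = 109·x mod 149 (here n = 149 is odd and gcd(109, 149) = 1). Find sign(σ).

Start at x=67: 67 → 2 → 69 → 71 → 140 → 62 → 53 → … (one orbit).
The orbit structure of x ↦ 109x mod 149: 2 orbits of sizes [148, 1].
Σ(ℓ_i−1) = 149−2 = 147; sign = (−1)^147 = -1.
Via Zolotarev, sign(π_{109}) = (109|149) = -1.

-1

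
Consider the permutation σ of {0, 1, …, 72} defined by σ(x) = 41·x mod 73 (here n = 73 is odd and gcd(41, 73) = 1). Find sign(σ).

Orbit of 64 under x↦41x: [64, 69, 55, 65, 37, 57, 1]… (length divides ord_73(41)).
The orbit structure of x ↦ 41x mod 73: 5 orbits of sizes [18, 18, 18, 18, 1].
73 − 5 = 68 transpositions; sign(π) = (−1)^68 = +1.

+1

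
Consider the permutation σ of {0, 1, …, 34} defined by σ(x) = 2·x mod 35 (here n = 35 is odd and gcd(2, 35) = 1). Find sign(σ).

Trace 23: π^k(23) = [23, 11, 22, 9, 18, 1, 2] for k=0..6.
Decompose π into cycles: lengths [12, 12, 4, 3, 3, 1] (6 cycles, including the fixed point 0).
Σ(ℓ_i−1) = 35−6 = 29; sign = (−1)^29 = -1.
Check: (2/35) = -1 by Zolotarev.

-1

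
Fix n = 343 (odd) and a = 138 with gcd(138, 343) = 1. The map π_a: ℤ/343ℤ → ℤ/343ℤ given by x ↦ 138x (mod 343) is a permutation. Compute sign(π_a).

-1

Start at x=72: 72 → 332 → 197 → 89 → 277 → 153 → 191 → … (one orbit).
Cycle lengths of π_138 on ℤ/343ℤ: [294, 42, 6, 1]; 4 cycles in total.
Σ(ℓ_i−1) = 343−4 = 339; sign = (−1)^339 = -1.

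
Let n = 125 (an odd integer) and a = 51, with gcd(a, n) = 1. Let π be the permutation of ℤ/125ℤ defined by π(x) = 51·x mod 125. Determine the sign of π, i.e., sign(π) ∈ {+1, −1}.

Trace 76: π^k(76) = [76, 1, 51, 101, 26] for k=0..4.
π_51 has 45 disjoint cycles with lengths [5, 5, 5, 5, 5, 5, 5, 5, 5, 5, 5, 5, 5, 5, 5, 5, 5, 5, 5, 5, 1, 1, 1, 1, 1, 1, 1, 1, 1, 1, 1, 1, 1, 1, 1, 1, 1, 1, 1, 1, 1, 1, 1, 1, 1] on {0,…,124}.
sign(π) = (−1)^{n − #cycles} = (−1)^{125−45} = (−1)^80 = +1.
(51|125)_J = +1 (Zolotarev's lemma cross-check).

+1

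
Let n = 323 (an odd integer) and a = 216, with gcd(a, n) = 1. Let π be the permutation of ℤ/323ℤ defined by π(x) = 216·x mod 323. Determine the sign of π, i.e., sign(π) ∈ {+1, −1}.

-1

Start at x=163: 163 → 1 → 216 → 144 → 96 → 64 → 258 → … (one orbit).
Cycle type of π: 48×6 + 16 + 3×6 + 1; total 14 cycles.
14 cycles on 323: each ℓ→(−1)^(ℓ−1), product (−1)^309 = -1.
(216|323)_J = -1 (Zolotarev's lemma cross-check).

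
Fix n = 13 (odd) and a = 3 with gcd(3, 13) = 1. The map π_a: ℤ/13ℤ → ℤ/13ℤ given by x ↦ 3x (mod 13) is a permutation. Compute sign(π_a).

+1

Orbit of 1 under x↦3x: [1, 3, 9]… (length divides ord_13(3)).
Cycle lengths of π_3 on ℤ/13ℤ: [3, 3, 3, 3, 1]; 5 cycles in total.
With 5 cycles on 13 points, sign = (−1)^{13−5} = +1.
Via Zolotarev, sign(π_{3}) = (3|13) = +1.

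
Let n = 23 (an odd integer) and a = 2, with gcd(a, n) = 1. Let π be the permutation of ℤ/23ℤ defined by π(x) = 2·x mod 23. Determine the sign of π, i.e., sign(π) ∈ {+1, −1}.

+1

Orbit of 2 under x↦2x: [2, 4, 8, 16, 9, 18, 13]… (length divides ord_23(2)).
Cycle lengths of π_2 on ℤ/23ℤ: [11, 11, 1]; 3 cycles in total.
sign(π) = (−1)^{n − #cycles} = (−1)^{23−3} = (−1)^20 = +1.
Via Zolotarev, sign(π_{2}) = (2|23) = +1.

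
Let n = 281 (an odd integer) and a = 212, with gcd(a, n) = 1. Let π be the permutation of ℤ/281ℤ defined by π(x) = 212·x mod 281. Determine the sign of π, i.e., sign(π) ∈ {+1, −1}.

Start at x=16: 16 → 20 → 25 → 242 → 162 → 62 → 218 → … (one orbit).
3 cycles of lengths [140, 140, 1].
sign(π) = (−1)^{n − #cycles} = (−1)^{281−3} = (−1)^278 = +1.

+1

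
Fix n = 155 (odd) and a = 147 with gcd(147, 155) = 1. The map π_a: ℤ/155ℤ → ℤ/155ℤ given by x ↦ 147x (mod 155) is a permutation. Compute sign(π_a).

+1

Trace 4: π^k(4) = [4, 123, 101, 122, 109, 58, 1] for k=0..6.
Decompose π into cycles: lengths [20, 20, 20, 20, 20, 20, 10, 10, 10, 4, 1] (11 cycles, including the fixed point 0).
155 − 11 = 144 transpositions; sign(π) = (−1)^144 = +1.
Check: (147/155) = +1 by Zolotarev.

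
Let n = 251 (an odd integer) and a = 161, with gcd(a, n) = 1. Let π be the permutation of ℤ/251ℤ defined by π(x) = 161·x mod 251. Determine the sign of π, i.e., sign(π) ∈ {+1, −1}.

+1

Trace 83: π^k(83) = [83, 60, 122, 64, 13, 85, 131] for k=0..6.
The orbit structure of x ↦ 161x mod 251: 3 orbits of sizes [125, 125, 1].
Σ(ℓ_i−1) = 251−3 = 248; sign = (−1)^248 = +1.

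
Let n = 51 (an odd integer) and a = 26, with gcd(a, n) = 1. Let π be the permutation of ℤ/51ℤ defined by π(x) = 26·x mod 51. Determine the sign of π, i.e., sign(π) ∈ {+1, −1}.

Orbit of 8 under x↦26x: [8, 4, 2, 1, 26, 13, 32]… (length divides ord_51(26)).
Cycle lengths of π_26 on ℤ/51ℤ: [8, 8, 8, 8, 8, 8, 2, 1]; 8 cycles in total.
Σ(ℓ_i−1) = 51−8 = 43; sign = (−1)^43 = -1.
Zolotarev: (26|51) = -1, matching the cycle-count sign.

-1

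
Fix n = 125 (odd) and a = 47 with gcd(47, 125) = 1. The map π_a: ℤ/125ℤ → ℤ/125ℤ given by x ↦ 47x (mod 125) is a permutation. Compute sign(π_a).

Orbit of 64 under x↦47x: [64, 8, 1, 47, 84, 73, 56]… (length divides ord_125(47)).
4 cycles of lengths [100, 20, 4, 1].
125 − 4 = 121 transpositions; sign(π) = (−1)^121 = -1.
The Jacobi symbol (47|125) = -1 (Zolotarev) agrees.

-1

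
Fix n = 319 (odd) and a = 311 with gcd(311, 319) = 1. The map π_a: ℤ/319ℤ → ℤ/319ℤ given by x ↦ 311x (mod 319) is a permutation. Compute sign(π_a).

Start at x=180: 180 → 155 → 36 → 31 → 71 → 70 → 78 → … (one orbit).
Decompose π into cycles: lengths [140, 140, 28, 5, 5, 1] (6 cycles, including the fixed point 0).
319 − 6 = 313 transpositions; sign(π) = (−1)^313 = -1.
Zolotarev: (311|319) = -1, matching the cycle-count sign.

-1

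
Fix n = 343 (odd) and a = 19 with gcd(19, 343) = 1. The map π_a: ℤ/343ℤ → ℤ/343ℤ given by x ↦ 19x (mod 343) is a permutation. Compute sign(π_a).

-1

Start at x=324: 324 → 325 → 1 → 19 → 18 → 342 → 324 (one orbit).
Cycle lengths of π_19 on ℤ/343ℤ: [6, 6, 6, 6, 6, 6, 6, 6, 6, 6, 6, 6, 6, 6, 6, 6, 6, 6, 6, 6, 6, 6, 6, 6, 6, 6, 6, 6, 6, 6, 6, 6, 6, 6, 6, 6, 6, 6, 6, 6, 6, 6, 6, 6, 6, 6, 6, 6, 6, 6, 6, 6, 6, 6, 6, 6, 6, 1]; 58 cycles in total.
58 cycles on 343: each ℓ→(−1)^(ℓ−1), product (−1)^285 = -1.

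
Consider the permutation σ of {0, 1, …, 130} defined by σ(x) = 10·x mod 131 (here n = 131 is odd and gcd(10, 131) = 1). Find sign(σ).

Trace 64: π^k(64) = [64, 116, 112, 72, 65, 126, 81] for k=0..6.
The orbit structure of x ↦ 10x mod 131: 2 orbits of sizes [130, 1].
sign(π) = (−1)^{n − #cycles} = (−1)^{131−2} = (−1)^129 = -1.
The Jacobi symbol (10|131) = -1 (Zolotarev) agrees.

-1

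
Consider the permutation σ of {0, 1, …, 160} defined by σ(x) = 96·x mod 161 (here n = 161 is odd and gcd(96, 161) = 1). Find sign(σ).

-1

Start at x=59: 59 → 29 → 47 → 4 → 62 → 156 → 3 → … (one orbit).
π_96 has 6 disjoint cycles with lengths [66, 66, 11, 11, 6, 1] on {0,…,160}.
sign(π) = (−1)^{n − #cycles} = (−1)^{161−6} = (−1)^155 = -1.
Zolotarev: (96|161) = -1, matching the cycle-count sign.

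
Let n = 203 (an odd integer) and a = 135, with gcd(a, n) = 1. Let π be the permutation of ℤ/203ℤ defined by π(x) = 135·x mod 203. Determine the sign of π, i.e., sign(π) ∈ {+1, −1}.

-1

Orbit of 114 under x↦135x: [114, 165, 148, 86, 39, 190, 72]… (length divides ord_203(135)).
Cycle type of π: 84×2 + 28 + 3×2 + 1; total 6 cycles.
Σ(ℓ_i−1) = 203−6 = 197; sign = (−1)^197 = -1.
Via Zolotarev, sign(π_{135}) = (135|203) = -1.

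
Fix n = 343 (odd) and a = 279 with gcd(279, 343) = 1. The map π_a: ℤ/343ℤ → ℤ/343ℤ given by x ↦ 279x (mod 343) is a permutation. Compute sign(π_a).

-1

Trace 330: π^k(330) = [330, 146, 260, 167, 288, 90, 71] for k=0..6.
π_279 has 10 disjoint cycles with lengths [98, 98, 98, 14, 14, 14, 2, 2, 2, 1] on {0,…,342}.
sign(π) = (−1)^{n − #cycles} = (−1)^{343−10} = (−1)^333 = -1.
Zolotarev: (279|343) = -1, matching the cycle-count sign.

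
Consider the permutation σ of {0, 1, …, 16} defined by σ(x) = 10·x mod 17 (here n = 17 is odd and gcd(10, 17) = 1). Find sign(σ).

-1

Trace 12: π^k(12) = [12, 1, 10, 15, 14, 4, 6] for k=0..6.
Decompose π into cycles: lengths [16, 1] (2 cycles, including the fixed point 0).
17 − 2 = 15 transpositions; sign(π) = (−1)^15 = -1.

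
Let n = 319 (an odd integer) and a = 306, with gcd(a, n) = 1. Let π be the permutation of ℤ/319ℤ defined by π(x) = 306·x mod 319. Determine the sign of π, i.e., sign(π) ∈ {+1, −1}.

+1

Orbit of 53 under x↦306x: [53, 268, 25, 313, 78, 262, 103]… (length divides ord_319(306)).
Cycle lengths of π_306 on ℤ/319ℤ: [35, 35, 35, 35, 35, 35, 35, 35, 7, 7, 7, 7, 5, 5, 1]; 15 cycles in total.
15 cycles on 319: each ℓ→(−1)^(ℓ−1), product (−1)^304 = +1.
Zolotarev: (306|319) = +1, matching the cycle-count sign.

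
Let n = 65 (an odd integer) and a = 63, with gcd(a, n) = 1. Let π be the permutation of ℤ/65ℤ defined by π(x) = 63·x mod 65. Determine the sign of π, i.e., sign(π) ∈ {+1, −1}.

Start at x=4: 4 → 57 → 16 → 33 → 64 → 2 → 61 → … (one orbit).
The orbit structure of x ↦ 63x mod 65: 7 orbits of sizes [12, 12, 12, 12, 12, 4, 1].
With 7 cycles on 65 points, sign = (−1)^{65−7} = +1.

+1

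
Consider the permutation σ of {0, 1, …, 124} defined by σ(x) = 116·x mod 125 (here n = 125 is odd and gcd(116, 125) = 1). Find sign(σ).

Trace 41: π^k(41) = [41, 6, 71, 111, 1, 116, 81] for k=0..6.
Cycle lengths of π_116 on ℤ/125ℤ: [25, 25, 25, 25, 5, 5, 5, 5, 1, 1, 1, 1, 1]; 13 cycles in total.
125 − 13 = 112 transpositions; sign(π) = (−1)^112 = +1.

+1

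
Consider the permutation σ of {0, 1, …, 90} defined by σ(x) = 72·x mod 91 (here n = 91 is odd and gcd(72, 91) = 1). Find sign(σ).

Trace 11: π^k(11) = [11, 64, 58, 81, 8, 30, 67] for k=0..6.
Cycle type of π: 12×7 + 3×2 + 1; total 10 cycles.
10 cycles on 91: each ℓ→(−1)^(ℓ−1), product (−1)^81 = -1.

-1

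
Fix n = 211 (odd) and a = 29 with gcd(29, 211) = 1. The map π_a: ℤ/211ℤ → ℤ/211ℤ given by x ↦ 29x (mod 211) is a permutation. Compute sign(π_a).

Orbit of 160 under x↦29x: [160, 209, 153, 6, 174, 193, 111]… (length divides ord_211(29)).
2 cycles of lengths [210, 1].
Σ(ℓ_i−1) = 211−2 = 209; sign = (−1)^209 = -1.
(29|211)_J = -1 (Zolotarev's lemma cross-check).

-1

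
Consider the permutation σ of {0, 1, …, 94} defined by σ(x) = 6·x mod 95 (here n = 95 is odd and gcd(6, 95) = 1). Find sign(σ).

+1

Orbit of 61 under x↦6x: [61, 81, 11, 66, 16, 1, 6]… (length divides ord_95(6)).
15 cycles of lengths [9, 9, 9, 9, 9, 9, 9, 9, 9, 9, 1, 1, 1, 1, 1].
15 cycles on 95: each ℓ→(−1)^(ℓ−1), product (−1)^80 = +1.
Check: (6/95) = +1 by Zolotarev.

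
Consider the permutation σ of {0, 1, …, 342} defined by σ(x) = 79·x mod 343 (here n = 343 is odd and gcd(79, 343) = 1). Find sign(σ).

Trace 177: π^k(177) = [177, 263, 197, 128, 165, 1, 79] for k=0..6.
The orbit structure of x ↦ 79x mod 343: 31 orbits of sizes [21, 21, 21, 21, 21, 21, 21, 21, 21, 21, 21, 21, 21, 21, 3, 3, 3, 3, 3, 3, 3, 3, 3, 3, 3, 3, 3, 3, 3, 3, 1].
With 31 cycles on 343 points, sign = (−1)^{343−31} = +1.

+1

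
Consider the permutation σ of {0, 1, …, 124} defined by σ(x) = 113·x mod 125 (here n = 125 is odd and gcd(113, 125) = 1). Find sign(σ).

Orbit of 31 under x↦113x: [31, 3, 89, 57, 66, 83, 4]… (length divides ord_125(113)).
4 cycles of lengths [100, 20, 4, 1].
Σ(ℓ_i−1) = 125−4 = 121; sign = (−1)^121 = -1.

-1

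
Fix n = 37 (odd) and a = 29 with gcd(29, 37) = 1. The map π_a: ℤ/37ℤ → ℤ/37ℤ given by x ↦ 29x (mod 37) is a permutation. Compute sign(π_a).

Start at x=8: 8 → 10 → 31 → 11 → 23 → 1 → 29 → … (one orbit).
Cycle type of π: 12×3 + 1; total 4 cycles.
sign(π) = (−1)^{n − #cycles} = (−1)^{37−4} = (−1)^33 = -1.

-1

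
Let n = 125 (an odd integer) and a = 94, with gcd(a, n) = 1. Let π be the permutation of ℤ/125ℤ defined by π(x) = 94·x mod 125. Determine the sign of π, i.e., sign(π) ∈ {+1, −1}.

Trace 106: π^k(106) = [106, 89, 116, 29, 101, 119, 61] for k=0..6.
Cycle lengths of π_94 on ℤ/125ℤ: [50, 50, 10, 10, 2, 2, 1]; 7 cycles in total.
7 cycles on 125: each ℓ→(−1)^(ℓ−1), product (−1)^118 = +1.
Via Zolotarev, sign(π_{94}) = (94|125) = +1.

+1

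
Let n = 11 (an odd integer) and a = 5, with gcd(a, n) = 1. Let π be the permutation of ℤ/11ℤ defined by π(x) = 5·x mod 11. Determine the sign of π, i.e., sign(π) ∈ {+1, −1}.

+1

Trace 3: π^k(3) = [3, 4, 9, 1, 5] for k=0..4.
π_5 has 3 disjoint cycles with lengths [5, 5, 1] on {0,…,10}.
With 3 cycles on 11 points, sign = (−1)^{11−3} = +1.
The Jacobi symbol (5|11) = +1 (Zolotarev) agrees.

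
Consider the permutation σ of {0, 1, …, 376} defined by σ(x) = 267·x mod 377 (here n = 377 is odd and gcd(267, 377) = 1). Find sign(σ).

Start at x=277: 277 → 67 → 170 → 150 → 88 → 122 → 152 → … (one orbit).
Cycle lengths of π_267 on ℤ/377ℤ: [84, 84, 84, 84, 14, 14, 12, 1]; 8 cycles in total.
Σ(ℓ_i−1) = 377−8 = 369; sign = (−1)^369 = -1.

-1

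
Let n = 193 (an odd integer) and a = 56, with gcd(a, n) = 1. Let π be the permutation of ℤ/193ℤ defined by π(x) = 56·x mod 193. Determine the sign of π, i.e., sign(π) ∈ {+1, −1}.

+1

Trace 72: π^k(72) = [72, 172, 175, 150, 101, 59, 23] for k=0..6.
Decompose π into cycles: lengths [96, 96, 1] (3 cycles, including the fixed point 0).
With 3 cycles on 193 points, sign = (−1)^{193−3} = +1.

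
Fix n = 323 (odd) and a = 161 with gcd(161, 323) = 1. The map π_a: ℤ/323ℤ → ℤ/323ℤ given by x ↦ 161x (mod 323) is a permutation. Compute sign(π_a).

+1

Trace 321: π^k(321) = [321, 1, 161, 81, 121, 101, 111] for k=0..6.
The orbit structure of x ↦ 161x mod 323: 9 orbits of sizes [72, 72, 72, 72, 9, 9, 8, 8, 1].
323 − 9 = 314 transpositions; sign(π) = (−1)^314 = +1.
Check: (161/323) = +1 by Zolotarev.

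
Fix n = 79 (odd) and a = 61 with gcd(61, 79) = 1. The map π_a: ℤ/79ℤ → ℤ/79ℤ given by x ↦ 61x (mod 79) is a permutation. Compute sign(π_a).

-1

Trace 62: π^k(62) = [62, 69, 22, 78, 18, 71, 65] for k=0..6.
4 cycles of lengths [26, 26, 26, 1].
4 cycles on 79: each ℓ→(−1)^(ℓ−1), product (−1)^75 = -1.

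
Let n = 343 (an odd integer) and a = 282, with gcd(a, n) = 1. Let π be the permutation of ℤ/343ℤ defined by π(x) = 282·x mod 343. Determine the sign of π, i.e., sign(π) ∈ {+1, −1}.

+1

Orbit of 267 under x↦282x: [267, 177, 179, 57, 296, 123, 43]… (length divides ord_343(282)).
Cycle type of π: 147×2 + 21×2 + 3×2 + 1; total 7 cycles.
n − c = 343 − 7 = 336; sign = (−1)^336 = +1.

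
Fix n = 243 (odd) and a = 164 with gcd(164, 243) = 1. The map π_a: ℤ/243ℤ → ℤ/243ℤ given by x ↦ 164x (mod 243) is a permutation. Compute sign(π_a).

Trace 2: π^k(2) = [2, 85, 89, 16, 194, 226, 128] for k=0..6.
π_164 has 6 disjoint cycles with lengths [162, 54, 18, 6, 2, 1] on {0,…,242}.
6 cycles on 243: each ℓ→(−1)^(ℓ−1), product (−1)^237 = -1.
Check: (164/243) = -1 by Zolotarev.

-1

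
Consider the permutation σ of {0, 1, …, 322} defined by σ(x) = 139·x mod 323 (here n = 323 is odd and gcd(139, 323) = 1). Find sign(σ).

Orbit of 25 under x↦139x: [25, 245, 140, 80, 138, 125, 256]… (length divides ord_323(139)).
Decompose π into cycles: lengths [144, 144, 16, 9, 9, 1] (6 cycles, including the fixed point 0).
323 − 6 = 317 transpositions; sign(π) = (−1)^317 = -1.
Via Zolotarev, sign(π_{139}) = (139|323) = -1.

-1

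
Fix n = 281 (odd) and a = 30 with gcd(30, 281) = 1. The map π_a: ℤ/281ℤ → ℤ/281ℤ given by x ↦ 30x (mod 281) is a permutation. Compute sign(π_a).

-1

Orbit of 22 under x↦30x: [22, 98, 130, 247, 104, 29, 27]… (length divides ord_281(30)).
π_30 has 2 disjoint cycles with lengths [280, 1] on {0,…,280}.
281 − 2 = 279 transpositions; sign(π) = (−1)^279 = -1.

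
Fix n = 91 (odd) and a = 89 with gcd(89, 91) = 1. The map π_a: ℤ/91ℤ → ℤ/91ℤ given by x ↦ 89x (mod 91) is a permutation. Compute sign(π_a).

+1

Start at x=16: 16 → 59 → 64 → 54 → 74 → 34 → 23 → … (one orbit).
Decompose π into cycles: lengths [12, 12, 12, 12, 12, 12, 12, 6, 1] (9 cycles, including the fixed point 0).
91 − 9 = 82 transpositions; sign(π) = (−1)^82 = +1.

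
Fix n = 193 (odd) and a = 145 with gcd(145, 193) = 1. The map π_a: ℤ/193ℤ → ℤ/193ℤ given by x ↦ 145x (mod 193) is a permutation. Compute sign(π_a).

+1

Trace 172: π^k(172) = [172, 43, 59, 63, 64, 16, 4] for k=0..6.
π_145 has 5 disjoint cycles with lengths [48, 48, 48, 48, 1] on {0,…,192}.
5 cycles on 193: each ℓ→(−1)^(ℓ−1), product (−1)^188 = +1.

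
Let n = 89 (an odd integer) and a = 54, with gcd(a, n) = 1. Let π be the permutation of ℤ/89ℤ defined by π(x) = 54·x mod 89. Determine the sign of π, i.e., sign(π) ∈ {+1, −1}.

Start at x=62: 62 → 55 → 33 → 2 → 19 → 47 → 46 → … (one orbit).
π_54 has 2 disjoint cycles with lengths [88, 1] on {0,…,88}.
Σ(ℓ_i−1) = 89−2 = 87; sign = (−1)^87 = -1.
(54|89)_J = -1 (Zolotarev's lemma cross-check).

-1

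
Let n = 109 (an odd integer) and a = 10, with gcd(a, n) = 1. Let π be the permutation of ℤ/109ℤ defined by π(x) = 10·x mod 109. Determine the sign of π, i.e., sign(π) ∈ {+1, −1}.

Start at x=22: 22 → 2 → 20 → 91 → 38 → 53 → 94 → … (one orbit).
Cycle type of π: 108 + 1; total 2 cycles.
sign(π) = (−1)^{n − #cycles} = (−1)^{109−2} = (−1)^107 = -1.

-1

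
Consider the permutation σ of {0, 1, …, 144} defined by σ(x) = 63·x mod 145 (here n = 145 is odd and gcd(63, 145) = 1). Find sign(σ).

-1

Start at x=57: 57 → 111 → 33 → 49 → 42 → 36 → 93 → … (one orbit).
Decompose π into cycles: lengths [28, 28, 28, 28, 14, 14, 4, 1] (8 cycles, including the fixed point 0).
Σ(ℓ_i−1) = 145−8 = 137; sign = (−1)^137 = -1.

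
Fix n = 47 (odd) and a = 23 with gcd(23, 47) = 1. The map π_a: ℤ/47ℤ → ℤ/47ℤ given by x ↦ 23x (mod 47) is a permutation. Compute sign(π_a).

-1

Orbit of 27 under x↦23x: [27, 10, 42, 26, 34, 30, 32]… (length divides ord_47(23)).
Cycle type of π: 46 + 1; total 2 cycles.
With 2 cycles on 47 points, sign = (−1)^{47−2} = -1.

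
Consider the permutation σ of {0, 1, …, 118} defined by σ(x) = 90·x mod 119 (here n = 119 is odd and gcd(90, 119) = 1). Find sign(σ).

+1

Start at x=6: 6 → 64 → 48 → 36 → 27 → 50 → 97 → … (one orbit).
11 cycles of lengths [16, 16, 16, 16, 16, 16, 16, 2, 2, 2, 1].
sign(π) = (−1)^{n − #cycles} = (−1)^{119−11} = (−1)^108 = +1.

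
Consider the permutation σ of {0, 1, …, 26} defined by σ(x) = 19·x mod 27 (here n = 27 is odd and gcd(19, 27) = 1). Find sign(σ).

+1

Trace 1: π^k(1) = [1, 19, 10] for k=0..2.
The orbit structure of x ↦ 19x mod 27: 15 orbits of sizes [3, 3, 3, 3, 3, 3, 1, 1, 1, 1, 1, 1, 1, 1, 1].
27 − 15 = 12 transpositions; sign(π) = (−1)^12 = +1.
Zolotarev: (19|27) = +1, matching the cycle-count sign.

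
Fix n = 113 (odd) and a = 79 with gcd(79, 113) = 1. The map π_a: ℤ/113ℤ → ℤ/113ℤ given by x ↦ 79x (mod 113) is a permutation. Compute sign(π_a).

Trace 94: π^k(94) = [94, 81, 71, 72, 38, 64, 84] for k=0..6.
The orbit structure of x ↦ 79x mod 113: 2 orbits of sizes [112, 1].
sign(π) = (−1)^{n − #cycles} = (−1)^{113−2} = (−1)^111 = -1.

-1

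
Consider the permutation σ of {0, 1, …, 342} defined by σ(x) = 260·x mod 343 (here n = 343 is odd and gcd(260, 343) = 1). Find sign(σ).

+1

Trace 183: π^k(183) = [183, 246, 162, 274, 239, 57, 71] for k=0..6.
Cycle lengths of π_260 on ℤ/343ℤ: [49, 49, 49, 49, 49, 49, 7, 7, 7, 7, 7, 7, 1, 1, 1, 1, 1, 1, 1]; 19 cycles in total.
n − c = 343 − 19 = 324; sign = (−1)^324 = +1.
The Jacobi symbol (260|343) = +1 (Zolotarev) agrees.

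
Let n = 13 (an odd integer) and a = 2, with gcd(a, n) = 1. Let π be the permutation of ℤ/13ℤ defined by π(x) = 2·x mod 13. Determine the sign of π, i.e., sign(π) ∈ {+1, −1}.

Trace 5: π^k(5) = [5, 10, 7, 1, 2, 4, 8] for k=0..6.
π_2 has 2 disjoint cycles with lengths [12, 1] on {0,…,12}.
n − c = 13 − 2 = 11; sign = (−1)^11 = -1.
Check: (2/13) = -1 by Zolotarev.

-1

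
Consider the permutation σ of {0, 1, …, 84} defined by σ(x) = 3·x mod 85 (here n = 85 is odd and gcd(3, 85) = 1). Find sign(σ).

Start at x=59: 59 → 7 → 21 → 63 → 19 → 57 → 1 → … (one orbit).
7 cycles of lengths [16, 16, 16, 16, 16, 4, 1].
With 7 cycles on 85 points, sign = (−1)^{85−7} = +1.

+1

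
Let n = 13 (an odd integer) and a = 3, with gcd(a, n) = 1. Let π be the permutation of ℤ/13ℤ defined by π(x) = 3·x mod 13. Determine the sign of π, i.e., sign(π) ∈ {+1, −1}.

Orbit of 1 under x↦3x: [1, 3, 9]… (length divides ord_13(3)).
The orbit structure of x ↦ 3x mod 13: 5 orbits of sizes [3, 3, 3, 3, 1].
sign(π) = (−1)^{n − #cycles} = (−1)^{13−5} = (−1)^8 = +1.

+1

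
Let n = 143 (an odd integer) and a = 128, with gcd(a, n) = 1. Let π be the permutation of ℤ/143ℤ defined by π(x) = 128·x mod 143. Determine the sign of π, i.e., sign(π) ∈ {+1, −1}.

Orbit of 108 under x↦128x: [108, 96, 133, 7, 38, 2, 113]… (length divides ord_143(128)).
5 cycles of lengths [60, 60, 12, 10, 1].
5 cycles on 143: each ℓ→(−1)^(ℓ−1), product (−1)^138 = +1.
The Jacobi symbol (128|143) = +1 (Zolotarev) agrees.

+1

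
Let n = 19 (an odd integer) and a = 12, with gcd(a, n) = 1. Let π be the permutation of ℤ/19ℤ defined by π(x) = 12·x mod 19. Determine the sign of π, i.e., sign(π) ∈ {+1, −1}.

Orbit of 1 under x↦12x: [1, 12, 11, 18, 7, 8]… (length divides ord_19(12)).
4 cycles of lengths [6, 6, 6, 1].
n − c = 19 − 4 = 15; sign = (−1)^15 = -1.

-1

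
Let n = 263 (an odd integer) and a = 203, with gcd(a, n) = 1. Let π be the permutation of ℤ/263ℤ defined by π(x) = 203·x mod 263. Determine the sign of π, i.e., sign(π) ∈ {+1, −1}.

Start at x=8: 8 → 46 → 133 → 173 → 140 → 16 → 92 → … (one orbit).
Cycle lengths of π_203 on ℤ/263ℤ: [131, 131, 1]; 3 cycles in total.
263 − 3 = 260 transpositions; sign(π) = (−1)^260 = +1.
The Jacobi symbol (203|263) = +1 (Zolotarev) agrees.

+1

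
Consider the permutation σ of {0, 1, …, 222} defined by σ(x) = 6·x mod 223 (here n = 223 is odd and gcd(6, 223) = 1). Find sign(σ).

Start at x=91: 91 → 100 → 154 → 32 → 192 → 37 → 222 → … (one orbit).
π_6 has 2 disjoint cycles with lengths [222, 1] on {0,…,222}.
223 − 2 = 221 transpositions; sign(π) = (−1)^221 = -1.
Zolotarev: (6|223) = -1, matching the cycle-count sign.

-1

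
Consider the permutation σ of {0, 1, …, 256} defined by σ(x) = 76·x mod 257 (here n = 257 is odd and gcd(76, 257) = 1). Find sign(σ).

Trace 44: π^k(44) = [44, 3, 228, 109, 60, 191, 124] for k=0..6.
Decompose π into cycles: lengths [256, 1] (2 cycles, including the fixed point 0).
n − c = 257 − 2 = 255; sign = (−1)^255 = -1.

-1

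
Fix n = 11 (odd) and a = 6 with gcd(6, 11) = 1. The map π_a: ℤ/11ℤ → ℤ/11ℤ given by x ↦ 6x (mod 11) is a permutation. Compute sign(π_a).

-1

Start at x=5: 5 → 8 → 4 → 2 → 1 → 6 → 3 → … (one orbit).
Cycle lengths of π_6 on ℤ/11ℤ: [10, 1]; 2 cycles in total.
With 2 cycles on 11 points, sign = (−1)^{11−2} = -1.
Check: (6/11) = -1 by Zolotarev.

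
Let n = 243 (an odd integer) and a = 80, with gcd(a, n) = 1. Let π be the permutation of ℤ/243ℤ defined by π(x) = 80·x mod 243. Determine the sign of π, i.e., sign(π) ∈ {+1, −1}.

Orbit of 80 under x↦80x: [80, 82, 242, 163, 161, 1]… (length divides ord_243(80)).
Cycle type of π: 6×27 + 2×40 + 1; total 68 cycles.
n − c = 243 − 68 = 175; sign = (−1)^175 = -1.
Zolotarev: (80|243) = -1, matching the cycle-count sign.

-1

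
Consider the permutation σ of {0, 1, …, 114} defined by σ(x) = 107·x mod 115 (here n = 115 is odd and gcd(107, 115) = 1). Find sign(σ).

+1

Trace 88: π^k(88) = [88, 101, 112, 24, 38, 41, 17] for k=0..6.
5 cycles of lengths [44, 44, 22, 4, 1].
With 5 cycles on 115 points, sign = (−1)^{115−5} = +1.
The Jacobi symbol (107|115) = +1 (Zolotarev) agrees.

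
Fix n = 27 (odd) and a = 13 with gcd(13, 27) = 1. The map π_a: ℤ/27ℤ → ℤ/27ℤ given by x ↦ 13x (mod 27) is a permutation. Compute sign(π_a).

+1

Trace 19: π^k(19) = [19, 4, 25, 1, 13, 7, 10] for k=0..6.
Decompose π into cycles: lengths [9, 9, 3, 3, 1, 1, 1] (7 cycles, including the fixed point 0).
7 cycles on 27: each ℓ→(−1)^(ℓ−1), product (−1)^20 = +1.
(13|27)_J = +1 (Zolotarev's lemma cross-check).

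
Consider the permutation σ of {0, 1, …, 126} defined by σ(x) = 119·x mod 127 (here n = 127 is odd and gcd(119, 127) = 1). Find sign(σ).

Start at x=126: 126 → 8 → 63 → 4 → 95 → 2 → 111 → … (one orbit).
The orbit structure of x ↦ 119x mod 127: 10 orbits of sizes [14, 14, 14, 14, 14, 14, 14, 14, 14, 1].
127 − 10 = 117 transpositions; sign(π) = (−1)^117 = -1.

-1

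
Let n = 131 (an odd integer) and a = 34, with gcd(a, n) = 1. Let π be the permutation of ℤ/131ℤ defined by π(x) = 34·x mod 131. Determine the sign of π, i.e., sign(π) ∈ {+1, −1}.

Start at x=39: 39 → 16 → 20 → 25 → 64 → 80 → 100 → … (one orbit).
Decompose π into cycles: lengths [65, 65, 1] (3 cycles, including the fixed point 0).
Σ(ℓ_i−1) = 131−3 = 128; sign = (−1)^128 = +1.
Via Zolotarev, sign(π_{34}) = (34|131) = +1.

+1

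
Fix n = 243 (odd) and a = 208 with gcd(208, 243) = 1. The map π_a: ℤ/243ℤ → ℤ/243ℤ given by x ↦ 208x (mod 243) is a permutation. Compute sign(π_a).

+1

Start at x=235: 235 → 37 → 163 → 127 → 172 → 55 → 19 → … (one orbit).
Cycle type of π: 27×6 + 9×6 + 3×6 + 1×9; total 27 cycles.
sign(π) = (−1)^{n − #cycles} = (−1)^{243−27} = (−1)^216 = +1.
(208|243)_J = +1 (Zolotarev's lemma cross-check).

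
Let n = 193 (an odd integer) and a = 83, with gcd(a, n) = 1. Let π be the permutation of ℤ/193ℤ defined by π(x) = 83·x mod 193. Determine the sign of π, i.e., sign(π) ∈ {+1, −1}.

+1

Orbit of 8 under x↦83x: [8, 85, 107, 3, 56, 16, 170]… (length divides ord_193(83)).
π_83 has 3 disjoint cycles with lengths [96, 96, 1] on {0,…,192}.
193 − 3 = 190 transpositions; sign(π) = (−1)^190 = +1.
Check: (83/193) = +1 by Zolotarev.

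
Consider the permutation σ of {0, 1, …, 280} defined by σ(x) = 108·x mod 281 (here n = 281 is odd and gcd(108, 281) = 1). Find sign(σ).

-1

Trace 18: π^k(18) = [18, 258, 45, 83, 253, 67, 211] for k=0..6.
2 cycles of lengths [280, 1].
2 cycles on 281: each ℓ→(−1)^(ℓ−1), product (−1)^279 = -1.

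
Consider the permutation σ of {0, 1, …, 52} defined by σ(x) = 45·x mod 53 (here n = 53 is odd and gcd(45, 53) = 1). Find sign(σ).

-1

Orbit of 24 under x↦45x: [24, 20, 52, 8, 42, 35, 38]… (length divides ord_53(45)).
π_45 has 2 disjoint cycles with lengths [52, 1] on {0,…,52}.
sign(π) = (−1)^{n − #cycles} = (−1)^{53−2} = (−1)^51 = -1.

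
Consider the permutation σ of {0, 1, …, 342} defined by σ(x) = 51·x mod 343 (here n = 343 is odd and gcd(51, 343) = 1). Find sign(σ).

Start at x=135: 135 → 25 → 246 → 198 → 151 → 155 → 16 → … (one orbit).
The orbit structure of x ↦ 51x mod 343: 7 orbits of sizes [147, 147, 21, 21, 3, 3, 1].
7 cycles on 343: each ℓ→(−1)^(ℓ−1), product (−1)^336 = +1.
Check: (51/343) = +1 by Zolotarev.

+1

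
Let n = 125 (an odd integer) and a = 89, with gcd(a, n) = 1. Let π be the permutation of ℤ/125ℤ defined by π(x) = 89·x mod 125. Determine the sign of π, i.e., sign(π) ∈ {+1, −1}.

+1

Orbit of 81 under x↦89x: [81, 84, 101, 114, 21, 119, 91]… (length divides ord_125(89)).
Decompose π into cycles: lengths [50, 50, 10, 10, 2, 2, 1] (7 cycles, including the fixed point 0).
125 − 7 = 118 transpositions; sign(π) = (−1)^118 = +1.
Zolotarev: (89|125) = +1, matching the cycle-count sign.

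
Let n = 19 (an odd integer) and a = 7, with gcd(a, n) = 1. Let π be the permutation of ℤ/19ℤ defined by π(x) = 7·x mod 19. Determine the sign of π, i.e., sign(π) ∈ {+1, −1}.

+1

Orbit of 11 under x↦7x: [11, 1, 7]… (length divides ord_19(7)).
Cycle lengths of π_7 on ℤ/19ℤ: [3, 3, 3, 3, 3, 3, 1]; 7 cycles in total.
n − c = 19 − 7 = 12; sign = (−1)^12 = +1.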